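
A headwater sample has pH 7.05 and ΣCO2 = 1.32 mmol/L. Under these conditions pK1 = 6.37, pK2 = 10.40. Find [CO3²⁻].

[CO3²⁻] = 0.488 μmol/L

α₂ = 1 / (1 + [H⁺]/K2 + [H⁺]²/(K1K2)) = 1 / (1 + 10^+3.35 + 10^+2.67)
   = 1 / (1 + 2238.7 + 467.74) = 1/2707.5 = 0.0003694
[CO3²⁻] = α₂ × DIC = 0.0003694 × 1.32 = 0.000488 mmol/L = 0.488 μmol/L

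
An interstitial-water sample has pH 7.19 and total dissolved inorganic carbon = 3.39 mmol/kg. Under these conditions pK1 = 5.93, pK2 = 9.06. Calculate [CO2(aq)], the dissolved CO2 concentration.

[CO2*] = 0.174 mmol/kg

α₀ = 1 / (1 + K1/[H⁺] + K1K2/[H⁺]²) = 1 / (1 + 10^+1.26 + 10^-0.61)
   = 1 / (1 + 18.197 + 0.24547) = 1/19.442 = 0.05143
[CO2*] = α₀ × DIC = 0.05143 × 3.39 = 0.174 mmol/kg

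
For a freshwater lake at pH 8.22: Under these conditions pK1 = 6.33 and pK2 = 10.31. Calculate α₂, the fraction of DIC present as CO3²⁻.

α₂ = 0.00796

α₂ = 1 / (1 + [H⁺]/K2 + [H⁺]²/(K1K2)) = 1 / (1 + 10^+2.09 + 10^+0.20)
   = 1 / (1 + 123.03 + 1.5849) = 1/125.61 = 0.007961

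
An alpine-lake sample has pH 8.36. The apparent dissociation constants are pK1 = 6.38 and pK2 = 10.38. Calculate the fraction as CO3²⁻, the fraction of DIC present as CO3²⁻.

α₂ = 1 / (1 + [H⁺]/K2 + [H⁺]²/(K1K2)) = 1 / (1 + 10^+2.02 + 10^+0.04)
   = 1 / (1 + 104.71 + 1.0965) = 1/106.81 = 0.009362

α₂ = 0.00936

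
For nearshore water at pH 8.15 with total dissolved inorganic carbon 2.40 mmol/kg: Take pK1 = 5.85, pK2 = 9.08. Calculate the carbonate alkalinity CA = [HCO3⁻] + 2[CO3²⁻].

CA = [HCO3⁻] + 2[CO3²⁻] = (α₁ + 2α₂)·DIC
At pH 8.15: [H⁺]/K1 = 10^-2.30 = 0.0050119, K2/[H⁺] = 10^-0.93 = 0.11749
α₁ = 1/(1 + 0.0050119 + 0.11749) = 1/1.1225 = 0.8909; α₂ = α₁·K2/[H⁺] = 0.1047
α₁ + 2α₂ = 1.1002
CA = 1.1002 × 2.40 = 2.64 mmol/kg

CA = 2.64 mmol/kg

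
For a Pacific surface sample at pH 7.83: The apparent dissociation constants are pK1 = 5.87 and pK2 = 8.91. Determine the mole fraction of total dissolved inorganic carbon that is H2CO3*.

α₀ = 0.0100

α₀ = 1 / (1 + K1/[H⁺] + K1K2/[H⁺]²) = 1 / (1 + 10^+1.96 + 10^+0.88)
   = 1 / (1 + 91.201 + 7.5858) = 1/99.787 = 0.01002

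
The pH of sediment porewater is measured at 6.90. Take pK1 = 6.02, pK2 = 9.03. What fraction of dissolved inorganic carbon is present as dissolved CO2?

α₀ = 0.116

α₀ = 1 / (1 + K1/[H⁺] + K1K2/[H⁺]²) = 1 / (1 + 10^+0.88 + 10^-1.25)
   = 1 / (1 + 7.5858 + 0.056234) = 1/8.6420 = 0.1157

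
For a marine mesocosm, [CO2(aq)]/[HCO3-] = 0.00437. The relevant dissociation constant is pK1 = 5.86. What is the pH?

From K1 = [H⁺][HCO3-]/[CO2(aq)]:  pH = pK1 − log₁₀([CO2(aq)]/[HCO3-])
log₁₀(0.00437) = -2.360
pH = 5.86 − (-2.360) = 8.22

pH = 8.22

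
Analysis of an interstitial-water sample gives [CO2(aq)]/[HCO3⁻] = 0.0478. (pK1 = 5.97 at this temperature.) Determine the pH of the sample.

pH = 7.29

From K1 = [H⁺][HCO3⁻]/[CO2(aq)]:  pH = pK1 − log₁₀([CO2(aq)]/[HCO3⁻])
log₁₀(0.0478) = -1.321
pH = 5.97 − (-1.321) = 7.29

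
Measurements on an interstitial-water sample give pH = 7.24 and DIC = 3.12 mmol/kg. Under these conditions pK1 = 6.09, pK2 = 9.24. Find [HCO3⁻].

α₁ = 1 / (1 + [H⁺]/K1 + K2/[H⁺]) = 1 / (1 + 10^-1.15 + 10^-2.00)
   = 1 / (1 + 0.070795 + 0.010000) = 1/1.0808 = 0.9252
[HCO3⁻] = α₁ × DIC = 0.9252 × 3.12 = 2.89 mmol/kg

[HCO3⁻] = 2.89 mmol/kg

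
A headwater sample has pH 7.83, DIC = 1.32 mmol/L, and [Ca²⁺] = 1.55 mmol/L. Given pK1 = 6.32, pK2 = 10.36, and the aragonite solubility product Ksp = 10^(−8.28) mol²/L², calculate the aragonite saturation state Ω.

Ω = 1.11

α₂ = 1 / (1 + [H⁺]/K2 + [H⁺]²/(K1K2)) = 1 / (1 + 10^+2.53 + 10^+1.02)
   = 1 / (1 + 338.84 + 10.471) = 1/350.32 = 0.002855
[CO3²⁻] = α₂ × DIC = 0.002855 × 1.32 = 0.003768 mmol/L = 3.768 μmol/L
Ksp = 10^(−8.28) = 5.248×10^-9
Ω = [Ca²⁺][CO3²⁻]/Ksp = (1.55×10^-3)(3.768×10^-6) / 5.248×10^-9 = 1.11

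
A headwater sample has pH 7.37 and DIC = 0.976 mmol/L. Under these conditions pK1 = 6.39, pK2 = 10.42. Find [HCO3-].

[HCO3⁻] = 0.883 mmol/L

α₁ = 1 / (1 + [H⁺]/K1 + K2/[H⁺]) = 1 / (1 + 10^-0.98 + 10^-3.05)
   = 1 / (1 + 0.10471 + 0.00089125) = 1/1.1056 = 0.9045
[HCO3⁻] = α₁ × DIC = 0.9045 × 0.976 = 0.883 mmol/L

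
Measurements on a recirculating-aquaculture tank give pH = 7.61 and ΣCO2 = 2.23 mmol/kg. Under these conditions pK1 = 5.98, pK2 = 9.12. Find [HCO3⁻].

α₁ = 1 / (1 + [H⁺]/K1 + K2/[H⁺]) = 1 / (1 + 10^-1.63 + 10^-1.51)
   = 1 / (1 + 0.023442 + 0.030903) = 1/1.0543 = 0.9485
[HCO3⁻] = α₁ × DIC = 0.9485 × 2.23 = 2.12 mmol/kg

[HCO3⁻] = 2.12 mmol/kg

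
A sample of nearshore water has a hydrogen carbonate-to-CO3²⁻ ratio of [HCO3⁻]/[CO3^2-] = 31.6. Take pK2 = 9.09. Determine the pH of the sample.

pH = 7.59

From K2 = [H⁺][CO3^2-]/[HCO3⁻]:  pH = pK2 − log₁₀([HCO3⁻]/[CO3^2-])
log₁₀(31.6) = +1.500
pH = 9.09 − (+1.500) = 7.59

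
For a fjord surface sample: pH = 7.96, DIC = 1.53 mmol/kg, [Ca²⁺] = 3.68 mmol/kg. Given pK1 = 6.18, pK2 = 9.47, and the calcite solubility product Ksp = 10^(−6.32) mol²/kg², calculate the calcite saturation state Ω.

α₂ = 1 / (1 + [H⁺]/K2 + [H⁺]²/(K1K2)) = 1 / (1 + 10^+1.51 + 10^-0.27)
   = 1 / (1 + 32.359 + 0.53703) = 1/33.896 = 0.02950
[CO3²⁻] = α₂ × DIC = 0.02950 × 1.53 = 0.04514 mmol/kg
Ksp = 10^(−6.32) = 4.786×10^-7
Ω = [Ca²⁺][CO3²⁻]/Ksp = (3.68×10^-3)(4.514×10^-5) / 4.786×10^-7 = 0.347

Ω = 0.347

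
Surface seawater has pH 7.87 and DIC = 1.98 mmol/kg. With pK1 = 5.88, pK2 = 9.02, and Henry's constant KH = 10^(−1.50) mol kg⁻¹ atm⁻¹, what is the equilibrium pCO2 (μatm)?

pCO2 = 593 μatm

α₀ = 1 / (1 + K1/[H⁺] + K1K2/[H⁺]²) = 1 / (1 + 10^+1.99 + 10^+0.84)
   = 1 / (1 + 97.724 + 6.9183) = 1/105.64 = 0.009466
[CO2*] = α₀ × DIC = 0.009466 × 1.98 = 0.01874 mmol/kg = 18.74 μmol/kg
pCO2 = [CO2*]/KH = 1.874×10^-5 / 3.162×10^-2 = 593 μatm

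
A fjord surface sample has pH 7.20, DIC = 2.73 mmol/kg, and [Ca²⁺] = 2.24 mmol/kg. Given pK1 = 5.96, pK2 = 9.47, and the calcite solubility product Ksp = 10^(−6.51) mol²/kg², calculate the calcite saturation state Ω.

Ω = 0.100

α₂ = 1 / (1 + [H⁺]/K2 + [H⁺]²/(K1K2)) = 1 / (1 + 10^+2.27 + 10^+1.03)
   = 1 / (1 + 186.21 + 10.715) = 1/197.92 = 0.005052
[CO3²⁻] = α₂ × DIC = 0.005052 × 2.73 = 0.01379 mmol/kg = 13.79 μmol/kg
Ksp = 10^(−6.51) = 3.090×10^-7
Ω = [Ca²⁺][CO3²⁻]/Ksp = (2.24×10^-3)(1.379×10^-5) / 3.090×10^-7 = 0.100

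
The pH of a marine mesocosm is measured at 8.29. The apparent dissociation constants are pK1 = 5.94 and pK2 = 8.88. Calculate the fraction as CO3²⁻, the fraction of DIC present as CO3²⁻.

α₂ = 0.204

α₂ = 1 / (1 + [H⁺]/K2 + [H⁺]²/(K1K2)) = 1 / (1 + 10^+0.59 + 10^-1.76)
   = 1 / (1 + 3.8905 + 0.017378) = 1/4.9078 = 0.2038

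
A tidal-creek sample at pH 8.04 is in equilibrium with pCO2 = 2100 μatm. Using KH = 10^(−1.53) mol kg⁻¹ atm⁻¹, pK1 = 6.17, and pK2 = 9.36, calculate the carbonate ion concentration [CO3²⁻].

[CO2*] = KH · pCO2 = 10^(−1.53) × 2100×10^-6 = 6.198×10^-5 mol/kg
α₀ = 1/(1 + K1/[H⁺] + K1K2/[H⁺]²) = 1/(1 + 10^+1.87 + 10^+0.55) = 0.01271
DIC = [CO2*]/α₀ = 6.198×10^-5 / 0.01271 = 4.876 mmol/kg
[CO3²⁻] = α₂·DIC; α₂ = 0.04510, so [CO3²⁻] = 0.04510 × 4.876 = 0.220 mmol/kg

[CO3²⁻] = 0.220 mmol/kg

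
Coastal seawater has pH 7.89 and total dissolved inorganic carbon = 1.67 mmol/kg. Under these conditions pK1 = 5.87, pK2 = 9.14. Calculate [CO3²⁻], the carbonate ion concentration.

[CO3²⁻] = 0.0881 mmol/kg

α₂ = 1 / (1 + [H⁺]/K2 + [H⁺]²/(K1K2)) = 1 / (1 + 10^+1.25 + 10^-0.77)
   = 1 / (1 + 17.783 + 0.16982) = 1/18.953 = 0.05276
[CO3²⁻] = α₂ × DIC = 0.05276 × 1.67 = 0.0881 mmol/kg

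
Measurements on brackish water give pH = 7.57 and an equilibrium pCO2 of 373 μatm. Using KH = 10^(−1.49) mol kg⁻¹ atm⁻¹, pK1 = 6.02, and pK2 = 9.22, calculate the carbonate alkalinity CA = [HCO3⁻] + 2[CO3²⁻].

CA = 0.447 mmol/kg

[CO2*] = KH · pCO2 = 10^(−1.49) × 373×10^-6 = 1.207×10^-5 mol/kg
α₀ = 1/(1 + K1/[H⁺] + K1K2/[H⁺]²) = 1/(1 + 10^+1.55 + 10^-0.10) = 0.02683
DIC = [CO2*]/α₀ = 1.207×10^-5 / 0.02683 = 0.4499 mmol/kg
CA = (α₁ + 2α₂)·DIC = (0.9519 + 2×0.02131) × 0.4499 = 0.447 mmol/kg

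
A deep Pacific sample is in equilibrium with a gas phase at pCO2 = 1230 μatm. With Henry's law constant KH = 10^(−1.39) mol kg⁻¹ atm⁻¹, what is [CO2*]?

[CO2*] = 50.1 μmol/kg

KH = 10^(−1.39) = 4.074×10^-2 mol kg⁻¹ atm⁻¹
[CO2*] = KH · pCO2 = 4.074×10^-2 × 1230×10^-6 atm = 5.01×10^-5 mol/kg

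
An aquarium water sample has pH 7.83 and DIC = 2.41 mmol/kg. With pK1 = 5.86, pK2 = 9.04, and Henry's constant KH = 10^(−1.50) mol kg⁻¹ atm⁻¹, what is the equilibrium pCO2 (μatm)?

α₀ = 1 / (1 + K1/[H⁺] + K1K2/[H⁺]²) = 1 / (1 + 10^+1.97 + 10^+0.76)
   = 1 / (1 + 93.325 + 5.7544) = 1/100.08 = 0.009992
[CO2*] = α₀ × DIC = 0.009992 × 2.41 = 0.02408 mmol/kg
pCO2 = [CO2*]/KH = 2.408×10^-5 / 3.162×10^-2 = 762 μatm

pCO2 = 762 μatm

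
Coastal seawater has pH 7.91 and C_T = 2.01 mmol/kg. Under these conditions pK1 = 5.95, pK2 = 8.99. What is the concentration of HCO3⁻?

α₁ = 1 / (1 + [H⁺]/K1 + K2/[H⁺]) = 1 / (1 + 10^-1.96 + 10^-1.08)
   = 1 / (1 + 0.010965 + 0.083176) = 1/1.0941 = 0.9140
[HCO3⁻] = α₁ × DIC = 0.9140 × 2.01 = 1.84 mmol/kg

[HCO3⁻] = 1.84 mmol/kg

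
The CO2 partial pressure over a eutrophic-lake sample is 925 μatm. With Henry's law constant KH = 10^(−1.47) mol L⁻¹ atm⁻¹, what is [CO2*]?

[CO2*] = 31.3 μmol/L

KH = 10^(−1.47) = 3.388×10^-2 mol L⁻¹ atm⁻¹
[CO2*] = KH · pCO2 = 3.388×10^-2 × 925×10^-6 atm = 3.13×10^-5 mol/L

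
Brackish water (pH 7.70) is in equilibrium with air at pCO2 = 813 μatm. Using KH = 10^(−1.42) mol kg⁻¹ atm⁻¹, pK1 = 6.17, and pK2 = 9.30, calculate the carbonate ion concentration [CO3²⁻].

[CO3²⁻] = 0.0263 mmol/kg

[CO2*] = KH · pCO2 = 10^(−1.42) × 813×10^-6 = 3.091×10^-5 mol/kg
α₀ = 1/(1 + K1/[H⁺] + K1K2/[H⁺]²) = 1/(1 + 10^+1.53 + 10^-0.07) = 0.02798
DIC = [CO2*]/α₀ = 3.091×10^-5 / 0.02798 = 1.105 mmol/kg
[CO3²⁻] = α₂·DIC; α₂ = 0.02382, so [CO3²⁻] = 0.02382 × 1.105 = 0.0263 mmol/kg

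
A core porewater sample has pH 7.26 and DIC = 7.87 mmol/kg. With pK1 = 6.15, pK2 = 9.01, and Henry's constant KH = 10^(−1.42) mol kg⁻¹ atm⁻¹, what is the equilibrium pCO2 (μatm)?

α₀ = 1 / (1 + K1/[H⁺] + K1K2/[H⁺]²) = 1 / (1 + 10^+1.11 + 10^-0.64)
   = 1 / (1 + 12.882 + 0.22909) = 1/14.112 = 0.07086
[CO2*] = α₀ × DIC = 0.07086 × 7.87 = 0.5577 mmol/kg
pCO2 = [CO2*]/KH = 5.577×10^-4 / 3.802×10^-2 = 1.47×10^4 μatm

pCO2 = 1.47×10^4 μatm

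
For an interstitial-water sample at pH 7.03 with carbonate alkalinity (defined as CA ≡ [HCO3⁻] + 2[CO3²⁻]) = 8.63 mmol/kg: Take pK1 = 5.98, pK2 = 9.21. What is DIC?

DIC = 9.33 mmol/kg

CA = [HCO3⁻] + 2[CO3²⁻] = (α₁ + 2α₂)·DIC
At pH 7.03: [H⁺]/K1 = 10^-1.05 = 0.089125, K2/[H⁺] = 10^-2.18 = 0.0066069
α₁ = 1/(1 + 0.089125 + 0.0066069) = 1/1.0957 = 0.9126; α₂ = α₁·K2/[H⁺] = 0.006030
α₁ + 2α₂ = 0.9247
DIC = CA / (α₁ + 2α₂) = 8.63 / 0.9247 = 9.33 mmol/kg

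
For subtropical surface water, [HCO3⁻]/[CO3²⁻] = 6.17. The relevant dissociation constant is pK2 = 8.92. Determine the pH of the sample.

From K2 = [H⁺][CO3²⁻]/[HCO3⁻]:  pH = pK2 − log₁₀([HCO3⁻]/[CO3²⁻])
log₁₀(6.17) = +0.790
pH = 8.92 − (+0.790) = 8.13

pH = 8.13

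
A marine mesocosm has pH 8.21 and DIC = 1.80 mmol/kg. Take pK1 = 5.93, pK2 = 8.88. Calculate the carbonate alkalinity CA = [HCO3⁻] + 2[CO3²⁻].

CA = [HCO3⁻] + 2[CO3²⁻] = (α₁ + 2α₂)·DIC
At pH 8.21: [H⁺]/K1 = 10^-2.28 = 0.0052481, K2/[H⁺] = 10^-0.67 = 0.21380
α₁ = 1/(1 + 0.0052481 + 0.21380) = 1/1.2190 = 0.8203; α₂ = α₁·K2/[H⁺] = 0.1754
α₁ + 2α₂ = 1.1711
CA = 1.1711 × 1.80 = 2.11 mmol/kg

CA = 2.11 mmol/kg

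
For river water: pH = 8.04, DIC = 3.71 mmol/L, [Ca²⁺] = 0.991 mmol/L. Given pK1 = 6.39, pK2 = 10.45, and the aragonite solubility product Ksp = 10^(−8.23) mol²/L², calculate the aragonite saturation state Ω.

α₂ = 1 / (1 + [H⁺]/K2 + [H⁺]²/(K1K2)) = 1 / (1 + 10^+2.41 + 10^+0.76)
   = 1 / (1 + 257.04 + 5.7544) = 1/263.79 = 0.003791
[CO3²⁻] = α₂ × DIC = 0.003791 × 3.71 = 0.01406 mmol/L = 14.06 μmol/L
Ksp = 10^(−8.23) = 5.888×10^-9
Ω = [Ca²⁺][CO3²⁻]/Ksp = (0.991×10^-3)(1.406×10^-5) / 5.888×10^-9 = 2.37

Ω = 2.37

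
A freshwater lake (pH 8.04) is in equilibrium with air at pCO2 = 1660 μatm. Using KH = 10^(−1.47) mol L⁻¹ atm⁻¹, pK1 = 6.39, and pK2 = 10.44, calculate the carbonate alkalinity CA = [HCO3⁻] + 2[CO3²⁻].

[CO2*] = KH · pCO2 = 10^(−1.47) × 1660×10^-6 = 5.625×10^-5 mol/L
α₀ = 1/(1 + K1/[H⁺] + K1K2/[H⁺]²) = 1/(1 + 10^+1.65 + 10^-0.75) = 0.02181
DIC = [CO2*]/α₀ = 5.625×10^-5 / 0.02181 = 2.579 mmol/L
CA = (α₁ + 2α₂)·DIC = (0.9743 + 2×0.003879) × 2.579 = 2.53 mmol/L

CA = 2.53 mmol/L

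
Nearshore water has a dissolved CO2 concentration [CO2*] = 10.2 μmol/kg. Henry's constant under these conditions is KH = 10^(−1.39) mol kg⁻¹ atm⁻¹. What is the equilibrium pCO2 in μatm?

KH = 10^(−1.39) = 4.074×10^-2 mol kg⁻¹ atm⁻¹
pCO2 = [CO2*]/KH = 10.2×10^-6 / 4.074×10^-2 = 2.50×10^-4 atm = 250 μatm

pCO2 = 250 μatm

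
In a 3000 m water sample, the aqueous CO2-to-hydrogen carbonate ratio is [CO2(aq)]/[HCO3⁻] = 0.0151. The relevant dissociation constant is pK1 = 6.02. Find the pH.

pH = 7.84

From K1 = [H⁺][HCO3⁻]/[CO2(aq)]:  pH = pK1 − log₁₀([CO2(aq)]/[HCO3⁻])
log₁₀(0.0151) = -1.821
pH = 6.02 − (-1.821) = 7.84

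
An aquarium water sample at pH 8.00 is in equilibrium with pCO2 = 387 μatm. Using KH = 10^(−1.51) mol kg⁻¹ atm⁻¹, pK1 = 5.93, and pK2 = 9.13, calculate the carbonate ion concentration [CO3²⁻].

[CO2*] = KH · pCO2 = 10^(−1.51) × 387×10^-6 = 1.196×10^-5 mol/kg
α₀ = 1/(1 + K1/[H⁺] + K1K2/[H⁺]²) = 1/(1 + 10^+2.07 + 10^+0.94) = 0.007862
DIC = [CO2*]/α₀ = 1.196×10^-5 / 0.007862 = 1.521 mmol/kg
[CO3²⁻] = α₂·DIC; α₂ = 0.06847, so [CO3²⁻] = 0.06847 × 1.521 = 0.104 mmol/kg

[CO3²⁻] = 0.104 mmol/kg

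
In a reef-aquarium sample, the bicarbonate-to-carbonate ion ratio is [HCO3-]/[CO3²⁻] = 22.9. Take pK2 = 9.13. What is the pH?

From K2 = [H⁺][CO3²⁻]/[HCO3-]:  pH = pK2 − log₁₀([HCO3-]/[CO3²⁻])
log₁₀(22.9) = +1.360
pH = 9.13 − (+1.360) = 7.77

pH = 7.77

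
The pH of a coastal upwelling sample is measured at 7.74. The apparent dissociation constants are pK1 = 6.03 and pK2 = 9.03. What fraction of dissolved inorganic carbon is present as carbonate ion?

α₂ = 1 / (1 + [H⁺]/K2 + [H⁺]²/(K1K2)) = 1 / (1 + 10^+1.29 + 10^-0.42)
   = 1 / (1 + 19.498 + 0.38019) = 1/20.879 = 0.04790

α₂ = 0.0479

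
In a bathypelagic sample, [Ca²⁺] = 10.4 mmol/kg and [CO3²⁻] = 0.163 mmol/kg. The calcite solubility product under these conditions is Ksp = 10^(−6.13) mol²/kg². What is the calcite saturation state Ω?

Ksp = 10^(−6.13) = 7.413×10^-7
Ω = [Ca²⁺][CO3²⁻]/Ksp = (10.4×10^-3)(0.163×10^-3) / 7.413×10^-7 = 2.29

Ω = 2.29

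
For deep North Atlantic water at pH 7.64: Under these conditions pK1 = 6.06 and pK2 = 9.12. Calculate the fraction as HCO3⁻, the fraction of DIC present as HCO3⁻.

α₁ = 1 / (1 + [H⁺]/K1 + K2/[H⁺]) = 1 / (1 + 10^-1.58 + 10^-1.48)
   = 1 / (1 + 0.026303 + 0.033113) = 1/1.0594 = 0.9439

α₁ = 0.944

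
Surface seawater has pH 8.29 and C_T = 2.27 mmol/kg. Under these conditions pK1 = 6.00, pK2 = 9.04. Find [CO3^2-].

[CO3²⁻] = 0.341 mmol/kg

α₂ = 1 / (1 + [H⁺]/K2 + [H⁺]²/(K1K2)) = 1 / (1 + 10^+0.75 + 10^-1.54)
   = 1 / (1 + 5.6234 + 0.028840) = 1/6.6523 = 0.1503
[CO3²⁻] = α₂ × DIC = 0.1503 × 2.27 = 0.341 mmol/kg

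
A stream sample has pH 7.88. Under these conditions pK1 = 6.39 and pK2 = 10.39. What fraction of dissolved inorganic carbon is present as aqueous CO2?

α₀ = 0.0313

α₀ = 1 / (1 + K1/[H⁺] + K1K2/[H⁺]²) = 1 / (1 + 10^+1.49 + 10^-1.02)
   = 1 / (1 + 30.903 + 0.095499) = 1/31.998 = 0.03125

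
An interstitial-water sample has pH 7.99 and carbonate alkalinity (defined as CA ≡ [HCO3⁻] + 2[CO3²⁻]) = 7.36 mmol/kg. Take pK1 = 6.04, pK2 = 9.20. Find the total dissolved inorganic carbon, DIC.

CA = [HCO3⁻] + 2[CO3²⁻] = (α₁ + 2α₂)·DIC
At pH 7.99: [H⁺]/K1 = 10^-1.95 = 0.011220, K2/[H⁺] = 10^-1.21 = 0.061660
α₁ = 1/(1 + 0.011220 + 0.061660) = 1/1.0729 = 0.9321; α₂ = α₁·K2/[H⁺] = 0.05747
α₁ + 2α₂ = 1.0470
DIC = CA / (α₁ + 2α₂) = 7.36 / 1.0470 = 7.03 mmol/kg

DIC = 7.03 mmol/kg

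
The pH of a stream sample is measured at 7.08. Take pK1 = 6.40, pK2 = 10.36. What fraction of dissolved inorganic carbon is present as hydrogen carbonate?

α₁ = 1 / (1 + [H⁺]/K1 + K2/[H⁺]) = 1 / (1 + 10^-0.68 + 10^-3.28)
   = 1 / (1 + 0.20893 + 0.00052481) = 1/1.2095 = 0.8268

α₁ = 0.827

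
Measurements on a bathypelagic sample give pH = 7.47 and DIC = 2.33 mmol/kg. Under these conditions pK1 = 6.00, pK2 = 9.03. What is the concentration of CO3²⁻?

α₂ = 1 / (1 + [H⁺]/K2 + [H⁺]²/(K1K2)) = 1 / (1 + 10^+1.56 + 10^+0.09)
   = 1 / (1 + 36.308 + 1.2303) = 1/38.538 = 0.02595
[CO3²⁻] = α₂ × DIC = 0.02595 × 2.33 = 0.0605 mmol/kg

[CO3²⁻] = 0.0605 mmol/kg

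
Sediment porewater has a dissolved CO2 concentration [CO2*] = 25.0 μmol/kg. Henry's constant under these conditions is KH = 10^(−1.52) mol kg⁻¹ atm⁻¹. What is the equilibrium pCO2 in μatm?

pCO2 = 828 μatm

KH = 10^(−1.52) = 3.020×10^-2 mol kg⁻¹ atm⁻¹
pCO2 = [CO2*]/KH = 25.0×10^-6 / 3.020×10^-2 = 8.28×10^-4 atm = 828 μatm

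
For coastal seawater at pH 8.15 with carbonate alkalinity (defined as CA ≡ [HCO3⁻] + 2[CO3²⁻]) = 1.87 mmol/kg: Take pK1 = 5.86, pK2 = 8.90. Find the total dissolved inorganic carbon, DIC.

CA = [HCO3⁻] + 2[CO3²⁻] = (α₁ + 2α₂)·DIC
At pH 8.15: [H⁺]/K1 = 10^-2.29 = 0.0051286, K2/[H⁺] = 10^-0.75 = 0.17783
α₁ = 1/(1 + 0.0051286 + 0.17783) = 1/1.1830 = 0.8453; α₂ = α₁·K2/[H⁺] = 0.1503
α₁ + 2α₂ = 1.1460
DIC = CA / (α₁ + 2α₂) = 1.87 / 1.1460 = 1.63 mmol/kg

DIC = 1.63 mmol/kg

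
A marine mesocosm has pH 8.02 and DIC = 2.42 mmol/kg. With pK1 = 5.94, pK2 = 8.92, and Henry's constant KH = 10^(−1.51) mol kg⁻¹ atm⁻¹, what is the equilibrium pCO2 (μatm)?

α₀ = 1 / (1 + K1/[H⁺] + K1K2/[H⁺]²) = 1 / (1 + 10^+2.08 + 10^+1.18)
   = 1 / (1 + 120.23 + 15.136) = 1/136.36 = 0.007333
[CO2*] = α₀ × DIC = 0.007333 × 2.42 = 0.01775 mmol/kg = 17.75 μmol/kg
pCO2 = [CO2*]/KH = 1.775×10^-5 / 3.090×10^-2 = 574 μatm

pCO2 = 574 μatm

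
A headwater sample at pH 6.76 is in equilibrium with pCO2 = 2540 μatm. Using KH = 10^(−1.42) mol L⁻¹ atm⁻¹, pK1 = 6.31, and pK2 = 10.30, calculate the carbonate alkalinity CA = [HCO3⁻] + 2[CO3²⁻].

CA = 0.272 mmol/L

[CO2*] = KH · pCO2 = 10^(−1.42) × 2540×10^-6 = 9.657×10^-5 mol/L
α₀ = 1/(1 + K1/[H⁺] + K1K2/[H⁺]²) = 1/(1 + 10^+0.45 + 10^-3.09) = 0.2618
DIC = [CO2*]/α₀ = 9.657×10^-5 / 0.2618 = 0.3688 mmol/L
CA = (α₁ + 2α₂)·DIC = (0.7380 + 2×0.0002128) × 0.3688 = 0.272 mmol/L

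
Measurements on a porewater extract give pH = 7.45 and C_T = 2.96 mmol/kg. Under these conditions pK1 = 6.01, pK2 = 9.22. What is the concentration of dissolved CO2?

[CO2*] = 0.102 mmol/kg

α₀ = 1 / (1 + K1/[H⁺] + K1K2/[H⁺]²) = 1 / (1 + 10^+1.44 + 10^-0.33)
   = 1 / (1 + 27.542 + 0.46774) = 1/29.010 = 0.03447
[CO2*] = α₀ × DIC = 0.03447 × 2.96 = 0.102 mmol/kg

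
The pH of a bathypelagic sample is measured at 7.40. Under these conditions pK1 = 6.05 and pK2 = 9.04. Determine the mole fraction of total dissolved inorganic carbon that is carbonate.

α₂ = 0.0215

α₂ = 1 / (1 + [H⁺]/K2 + [H⁺]²/(K1K2)) = 1 / (1 + 10^+1.64 + 10^+0.29)
   = 1 / (1 + 43.652 + 1.9498) = 1/46.601 = 0.02146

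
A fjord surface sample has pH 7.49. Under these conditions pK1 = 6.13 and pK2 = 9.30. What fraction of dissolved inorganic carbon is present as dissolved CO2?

α₀ = 0.0412

α₀ = 1 / (1 + K1/[H⁺] + K1K2/[H⁺]²) = 1 / (1 + 10^+1.36 + 10^-0.45)
   = 1 / (1 + 22.909 + 0.35481) = 1/24.263 = 0.04121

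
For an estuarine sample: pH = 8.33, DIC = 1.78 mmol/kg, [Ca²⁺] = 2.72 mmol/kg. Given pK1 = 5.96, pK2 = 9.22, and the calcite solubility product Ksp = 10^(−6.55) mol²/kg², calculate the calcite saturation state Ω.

α₂ = 1 / (1 + [H⁺]/K2 + [H⁺]²/(K1K2)) = 1 / (1 + 10^+0.89 + 10^-1.48)
   = 1 / (1 + 7.7625 + 0.033113) = 1/8.7956 = 0.1137
[CO3²⁻] = α₂ × DIC = 0.1137 × 1.78 = 0.2024 mmol/kg
Ksp = 10^(−6.55) = 2.818×10^-7
Ω = [Ca²⁺][CO3²⁻]/Ksp = (2.72×10^-3)(2.024×10^-4) / 2.818×10^-7 = 1.95

Ω = 1.95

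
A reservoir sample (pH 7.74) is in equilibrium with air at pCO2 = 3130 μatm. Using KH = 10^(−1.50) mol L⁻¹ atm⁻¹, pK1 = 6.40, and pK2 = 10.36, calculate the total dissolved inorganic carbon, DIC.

DIC = 2.27 mmol/L

[CO2*] = KH · pCO2 = 10^(−1.50) × 3130×10^-6 = 9.898×10^-5 mol/L
α₀ = 1/(1 + K1/[H⁺] + K1K2/[H⁺]²) = 1/(1 + 10^+1.34 + 10^-1.28) = 0.04361
DIC = [CO2*]/α₀ = 9.898×10^-5 / 0.04361 = 2.27 mmol/L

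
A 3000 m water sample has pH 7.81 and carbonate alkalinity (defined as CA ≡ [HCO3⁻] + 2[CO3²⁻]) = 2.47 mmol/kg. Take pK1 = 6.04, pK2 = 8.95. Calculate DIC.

DIC = 2.35 mmol/kg

CA = [HCO3⁻] + 2[CO3²⁻] = (α₁ + 2α₂)·DIC
At pH 7.81: [H⁺]/K1 = 10^-1.77 = 0.016982, K2/[H⁺] = 10^-1.14 = 0.072444
α₁ = 1/(1 + 0.016982 + 0.072444) = 1/1.0894 = 0.9179; α₂ = α₁·K2/[H⁺] = 0.06650
α₁ + 2α₂ = 1.0509
DIC = CA / (α₁ + 2α₂) = 2.47 / 1.0509 = 2.35 mmol/kg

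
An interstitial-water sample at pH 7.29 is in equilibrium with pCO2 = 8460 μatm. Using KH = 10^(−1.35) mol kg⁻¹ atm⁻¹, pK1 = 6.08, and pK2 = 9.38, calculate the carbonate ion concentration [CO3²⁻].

[CO2*] = KH · pCO2 = 10^(−1.35) × 8460×10^-6 = 3.779×10^-4 mol/kg
α₀ = 1/(1 + K1/[H⁺] + K1K2/[H⁺]²) = 1/(1 + 10^+1.21 + 10^-0.88) = 0.05764
DIC = [CO2*]/α₀ = 3.779×10^-4 / 0.05764 = 6.556 mmol/kg
[CO3²⁻] = α₂·DIC; α₂ = 0.007598, so [CO3²⁻] = 0.007598 × 6.556 = 0.0498 mmol/kg

[CO3²⁻] = 0.0498 mmol/kg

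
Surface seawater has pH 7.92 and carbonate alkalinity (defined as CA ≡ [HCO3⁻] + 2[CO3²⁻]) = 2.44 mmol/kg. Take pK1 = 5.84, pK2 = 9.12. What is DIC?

CA = [HCO3⁻] + 2[CO3²⁻] = (α₁ + 2α₂)·DIC
At pH 7.92: [H⁺]/K1 = 10^-2.08 = 0.0083176, K2/[H⁺] = 10^-1.20 = 0.063096
α₁ = 1/(1 + 0.0083176 + 0.063096) = 1/1.0714 = 0.9333; α₂ = α₁·K2/[H⁺] = 0.05889
α₁ + 2α₂ = 1.0511
DIC = CA / (α₁ + 2α₂) = 2.44 / 1.0511 = 2.32 mmol/kg

DIC = 2.32 mmol/kg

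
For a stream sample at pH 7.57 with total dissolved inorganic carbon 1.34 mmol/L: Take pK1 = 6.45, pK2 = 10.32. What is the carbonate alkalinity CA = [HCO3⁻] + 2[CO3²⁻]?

CA = [HCO3⁻] + 2[CO3²⁻] = (α₁ + 2α₂)·DIC
At pH 7.57: [H⁺]/K1 = 10^-1.12 = 0.075858, K2/[H⁺] = 10^-2.75 = 0.0017783
α₁ = 1/(1 + 0.075858 + 0.0017783) = 1/1.0776 = 0.9280; α₂ = α₁·K2/[H⁺] = 0.001650
α₁ + 2α₂ = 0.9313
CA = 0.9313 × 1.34 = 1.25 mmol/L

CA = 1.25 mmol/L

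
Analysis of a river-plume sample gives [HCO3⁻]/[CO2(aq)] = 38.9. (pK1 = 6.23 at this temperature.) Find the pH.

From K1 = [H⁺][HCO3⁻]/[CO2(aq)]:  pH = pK1 + log₁₀([HCO3⁻]/[CO2(aq)])
log₁₀(38.9) = +1.590
pH = 6.23 + (+1.590) = 7.82

pH = 7.82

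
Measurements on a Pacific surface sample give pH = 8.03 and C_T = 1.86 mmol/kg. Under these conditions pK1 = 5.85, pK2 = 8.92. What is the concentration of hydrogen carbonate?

[HCO3⁻] = 1.64 mmol/kg

α₁ = 1 / (1 + [H⁺]/K1 + K2/[H⁺]) = 1 / (1 + 10^-2.18 + 10^-0.89)
   = 1 / (1 + 0.0066069 + 0.12882) = 1/1.1354 = 0.8807
[HCO3⁻] = α₁ × DIC = 0.8807 × 1.86 = 1.64 mmol/kg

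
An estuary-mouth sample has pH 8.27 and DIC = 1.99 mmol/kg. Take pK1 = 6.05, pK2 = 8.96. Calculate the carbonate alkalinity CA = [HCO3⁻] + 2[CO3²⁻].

CA = 2.32 mmol/kg

CA = [HCO3⁻] + 2[CO3²⁻] = (α₁ + 2α₂)·DIC
At pH 8.27: [H⁺]/K1 = 10^-2.22 = 0.0060256, K2/[H⁺] = 10^-0.69 = 0.20417
α₁ = 1/(1 + 0.0060256 + 0.20417) = 1/1.2102 = 0.8263; α₂ = α₁·K2/[H⁺] = 0.1687
α₁ + 2α₂ = 1.1637
CA = 1.1637 × 1.99 = 2.32 mmol/kg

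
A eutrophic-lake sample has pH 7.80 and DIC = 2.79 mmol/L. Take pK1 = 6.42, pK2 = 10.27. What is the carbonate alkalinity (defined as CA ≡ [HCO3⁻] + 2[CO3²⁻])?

CA = [HCO3⁻] + 2[CO3²⁻] = (α₁ + 2α₂)·DIC
At pH 7.80: [H⁺]/K1 = 10^-1.38 = 0.041687, K2/[H⁺] = 10^-2.47 = 0.0033884
α₁ = 1/(1 + 0.041687 + 0.0033884) = 1/1.0451 = 0.9569; α₂ = α₁·K2/[H⁺] = 0.003242
α₁ + 2α₂ = 0.9634
CA = 0.9634 × 2.79 = 2.69 mmol/L

CA = 2.69 mmol/L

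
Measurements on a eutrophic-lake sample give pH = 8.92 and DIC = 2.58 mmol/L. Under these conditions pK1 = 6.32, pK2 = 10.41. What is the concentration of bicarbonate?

[HCO3⁻] = 2.49 mmol/L

α₁ = 1 / (1 + [H⁺]/K1 + K2/[H⁺]) = 1 / (1 + 10^-2.60 + 10^-1.49)
   = 1 / (1 + 0.0025119 + 0.032359) = 1/1.0349 = 0.9663
[HCO3⁻] = α₁ × DIC = 0.9663 × 2.58 = 2.49 mmol/L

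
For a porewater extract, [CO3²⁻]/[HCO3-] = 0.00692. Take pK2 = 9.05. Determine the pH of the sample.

From K2 = [H⁺][CO3²⁻]/[HCO3-]:  pH = pK2 + log₁₀([CO3²⁻]/[HCO3-])
log₁₀(0.00692) = -2.160
pH = 9.05 + (-2.160) = 6.89

pH = 6.89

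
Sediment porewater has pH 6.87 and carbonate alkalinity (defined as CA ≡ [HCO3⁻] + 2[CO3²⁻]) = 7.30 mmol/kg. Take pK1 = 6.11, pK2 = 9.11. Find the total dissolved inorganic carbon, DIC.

CA = [HCO3⁻] + 2[CO3²⁻] = (α₁ + 2α₂)·DIC
At pH 6.87: [H⁺]/K1 = 10^-0.76 = 0.17378, K2/[H⁺] = 10^-2.24 = 0.0057544
α₁ = 1/(1 + 0.17378 + 0.0057544) = 1/1.1795 = 0.8478; α₂ = α₁·K2/[H⁺] = 0.004879
α₁ + 2α₂ = 0.8575
DIC = CA / (α₁ + 2α₂) = 7.30 / 0.8575 = 8.51 mmol/kg

DIC = 8.51 mmol/kg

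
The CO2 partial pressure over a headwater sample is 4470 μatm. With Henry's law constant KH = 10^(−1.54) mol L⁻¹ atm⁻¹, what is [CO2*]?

[CO2*] = 129 μmol/L

KH = 10^(−1.54) = 2.884×10^-2 mol L⁻¹ atm⁻¹
[CO2*] = KH · pCO2 = 2.884×10^-2 × 4470×10^-6 atm = 1.29×10^-4 mol/L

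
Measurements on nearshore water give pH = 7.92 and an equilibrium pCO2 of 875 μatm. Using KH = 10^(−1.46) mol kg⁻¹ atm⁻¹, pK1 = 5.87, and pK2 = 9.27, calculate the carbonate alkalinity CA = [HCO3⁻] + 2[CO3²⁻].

[CO2*] = KH · pCO2 = 10^(−1.46) × 875×10^-6 = 3.034×10^-5 mol/kg
α₀ = 1/(1 + K1/[H⁺] + K1K2/[H⁺]²) = 1/(1 + 10^+2.05 + 10^+0.70) = 0.008459
DIC = [CO2*]/α₀ = 3.034×10^-5 / 0.008459 = 3.587 mmol/kg
CA = (α₁ + 2α₂)·DIC = (0.9491 + 2×0.04240) × 3.587 = 3.71 mmol/kg

CA = 3.71 mmol/kg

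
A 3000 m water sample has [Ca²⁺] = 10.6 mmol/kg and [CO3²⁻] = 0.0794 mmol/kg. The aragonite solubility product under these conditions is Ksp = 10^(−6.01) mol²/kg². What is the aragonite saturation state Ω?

Ksp = 10^(−6.01) = 9.772×10^-7
Ω = [Ca²⁺][CO3²⁻]/Ksp = (10.6×10^-3)(0.0794×10^-3) / 9.772×10^-7 = 0.861

Ω = 0.861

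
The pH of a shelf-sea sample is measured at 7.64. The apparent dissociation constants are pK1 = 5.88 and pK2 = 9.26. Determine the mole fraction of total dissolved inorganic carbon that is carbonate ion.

α₂ = 1 / (1 + [H⁺]/K2 + [H⁺]²/(K1K2)) = 1 / (1 + 10^+1.62 + 10^-0.14)
   = 1 / (1 + 41.687 + 0.72444) = 1/43.411 = 0.02304

α₂ = 0.0230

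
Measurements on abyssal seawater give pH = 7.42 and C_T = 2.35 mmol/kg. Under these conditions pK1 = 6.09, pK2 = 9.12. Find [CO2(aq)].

[CO2*] = 0.103 mmol/kg

α₀ = 1 / (1 + K1/[H⁺] + K1K2/[H⁺]²) = 1 / (1 + 10^+1.33 + 10^-0.37)
   = 1 / (1 + 21.380 + 0.42658) = 1/22.806 = 0.04385
[CO2*] = α₀ × DIC = 0.04385 × 2.35 = 0.103 mmol/kg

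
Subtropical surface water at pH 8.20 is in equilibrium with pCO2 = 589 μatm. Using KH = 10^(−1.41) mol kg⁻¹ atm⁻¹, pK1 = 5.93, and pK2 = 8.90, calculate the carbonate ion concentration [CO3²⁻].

[CO3²⁻] = 0.851 mmol/kg

[CO2*] = KH · pCO2 = 10^(−1.41) × 589×10^-6 = 2.291×10^-5 mol/kg
α₀ = 1/(1 + K1/[H⁺] + K1K2/[H⁺]²) = 1/(1 + 10^+2.27 + 10^+1.57) = 0.004457
DIC = [CO2*]/α₀ = 2.291×10^-5 / 0.004457 = 5.141 mmol/kg
[CO3²⁻] = α₂·DIC; α₂ = 0.1656, so [CO3²⁻] = 0.1656 × 5.141 = 0.851 mmol/kg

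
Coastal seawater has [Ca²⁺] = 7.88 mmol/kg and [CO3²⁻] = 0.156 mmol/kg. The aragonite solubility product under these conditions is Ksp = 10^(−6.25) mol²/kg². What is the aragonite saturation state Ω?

Ω = 2.19

Ksp = 10^(−6.25) = 5.623×10^-7
Ω = [Ca²⁺][CO3²⁻]/Ksp = (7.88×10^-3)(0.156×10^-3) / 5.623×10^-7 = 2.19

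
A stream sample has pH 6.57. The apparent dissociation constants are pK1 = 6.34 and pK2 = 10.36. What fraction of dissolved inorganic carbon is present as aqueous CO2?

α₀ = 1 / (1 + K1/[H⁺] + K1K2/[H⁺]²) = 1 / (1 + 10^+0.23 + 10^-3.56)
   = 1 / (1 + 1.6982 + 0.00027542) = 1/2.6985 = 0.3706

α₀ = 0.371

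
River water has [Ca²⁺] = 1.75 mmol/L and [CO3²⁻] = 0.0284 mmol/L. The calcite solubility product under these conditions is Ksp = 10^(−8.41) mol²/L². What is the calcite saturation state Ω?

Ksp = 10^(−8.41) = 3.890×10^-9
Ω = [Ca²⁺][CO3²⁻]/Ksp = (1.75×10^-3)(0.0284×10^-3) / 3.890×10^-9 = 12.8

Ω = 12.8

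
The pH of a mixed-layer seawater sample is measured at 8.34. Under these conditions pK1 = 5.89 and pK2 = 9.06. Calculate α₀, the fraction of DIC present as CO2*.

α₀ = 0.00297

α₀ = 1 / (1 + K1/[H⁺] + K1K2/[H⁺]²) = 1 / (1 + 10^+2.45 + 10^+1.73)
   = 1 / (1 + 281.84 + 53.703) = 1/336.54 = 0.002971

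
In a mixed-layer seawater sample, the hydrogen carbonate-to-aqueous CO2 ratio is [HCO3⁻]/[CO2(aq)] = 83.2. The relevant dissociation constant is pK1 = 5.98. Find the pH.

From K1 = [H⁺][HCO3⁻]/[CO2(aq)]:  pH = pK1 + log₁₀([HCO3⁻]/[CO2(aq)])
log₁₀(83.2) = +1.920
pH = 5.98 + (+1.920) = 7.90

pH = 7.90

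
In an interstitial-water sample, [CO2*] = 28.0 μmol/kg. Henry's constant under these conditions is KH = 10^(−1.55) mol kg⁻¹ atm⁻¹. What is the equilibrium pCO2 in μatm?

pCO2 = 993 μatm

KH = 10^(−1.55) = 2.818×10^-2 mol kg⁻¹ atm⁻¹
pCO2 = [CO2*]/KH = 28.0×10^-6 / 2.818×10^-2 = 9.93×10^-4 atm = 993 μatm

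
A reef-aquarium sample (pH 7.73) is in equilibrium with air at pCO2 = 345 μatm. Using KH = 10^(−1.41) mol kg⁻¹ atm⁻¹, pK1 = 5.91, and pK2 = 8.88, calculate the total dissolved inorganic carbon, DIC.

[CO2*] = KH · pCO2 = 10^(−1.41) × 345×10^-6 = 1.342×10^-5 mol/kg
α₀ = 1/(1 + K1/[H⁺] + K1K2/[H⁺]²) = 1/(1 + 10^+1.82 + 10^+0.67) = 0.01394
DIC = [CO2*]/α₀ = 1.342×10^-5 / 0.01394 = 0.963 mmol/kg

DIC = 0.963 mmol/kg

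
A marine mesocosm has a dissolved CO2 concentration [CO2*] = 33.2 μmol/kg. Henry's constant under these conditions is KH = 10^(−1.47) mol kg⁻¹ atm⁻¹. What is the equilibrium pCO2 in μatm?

pCO2 = 980 μatm

KH = 10^(−1.47) = 3.388×10^-2 mol kg⁻¹ atm⁻¹
pCO2 = [CO2*]/KH = 33.2×10^-6 / 3.388×10^-2 = 9.80×10^-4 atm = 980 μatm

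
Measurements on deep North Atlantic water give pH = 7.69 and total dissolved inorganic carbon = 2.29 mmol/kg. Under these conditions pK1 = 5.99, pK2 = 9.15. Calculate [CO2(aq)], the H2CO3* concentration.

[CO2*] = 0.0433 mmol/kg

α₀ = 1 / (1 + K1/[H⁺] + K1K2/[H⁺]²) = 1 / (1 + 10^+1.70 + 10^+0.24)
   = 1 / (1 + 50.119 + 1.7378) = 1/52.857 = 0.01892
[CO2*] = α₀ × DIC = 0.01892 × 2.29 = 0.0433 mmol/kg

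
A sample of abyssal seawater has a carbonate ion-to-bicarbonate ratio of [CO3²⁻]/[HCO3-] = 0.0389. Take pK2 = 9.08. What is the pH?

From K2 = [H⁺][CO3²⁻]/[HCO3-]:  pH = pK2 + log₁₀([CO3²⁻]/[HCO3-])
log₁₀(0.0389) = -1.410
pH = 9.08 + (-1.410) = 7.67

pH = 7.67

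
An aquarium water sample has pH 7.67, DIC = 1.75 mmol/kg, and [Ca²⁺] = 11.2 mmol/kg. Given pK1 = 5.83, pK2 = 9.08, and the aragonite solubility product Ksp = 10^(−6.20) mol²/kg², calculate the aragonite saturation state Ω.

Ω = 1.15

α₂ = 1 / (1 + [H⁺]/K2 + [H⁺]²/(K1K2)) = 1 / (1 + 10^+1.41 + 10^-0.43)
   = 1 / (1 + 25.704 + 0.37154) = 1/27.075 = 0.03693
[CO3²⁻] = α₂ × DIC = 0.03693 × 1.75 = 0.06463 mmol/kg
Ksp = 10^(−6.20) = 6.310×10^-7
Ω = [Ca²⁺][CO3²⁻]/Ksp = (11.2×10^-3)(6.463×10^-5) / 6.310×10^-7 = 1.15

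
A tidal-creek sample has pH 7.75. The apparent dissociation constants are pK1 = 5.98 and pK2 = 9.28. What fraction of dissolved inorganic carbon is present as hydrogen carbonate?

α₁ = 1 / (1 + [H⁺]/K1 + K2/[H⁺]) = 1 / (1 + 10^-1.77 + 10^-1.53)
   = 1 / (1 + 0.016982 + 0.029512) = 1/1.0465 = 0.9556

α₁ = 0.956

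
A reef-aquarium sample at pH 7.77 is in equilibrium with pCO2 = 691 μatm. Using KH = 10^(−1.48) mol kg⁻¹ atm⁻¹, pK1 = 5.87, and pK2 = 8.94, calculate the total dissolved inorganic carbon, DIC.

DIC = 1.96 mmol/kg

[CO2*] = KH · pCO2 = 10^(−1.48) × 691×10^-6 = 2.288×10^-5 mol/kg
α₀ = 1/(1 + K1/[H⁺] + K1K2/[H⁺]²) = 1/(1 + 10^+1.90 + 10^+0.73) = 0.01165
DIC = [CO2*]/α₀ = 2.288×10^-5 / 0.01165 = 1.96 mmol/kg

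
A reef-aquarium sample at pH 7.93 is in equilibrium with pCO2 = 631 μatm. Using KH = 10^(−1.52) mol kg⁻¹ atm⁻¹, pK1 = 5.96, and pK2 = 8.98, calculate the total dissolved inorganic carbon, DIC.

DIC = 1.96 mmol/kg

[CO2*] = KH · pCO2 = 10^(−1.52) × 631×10^-6 = 1.906×10^-5 mol/kg
α₀ = 1/(1 + K1/[H⁺] + K1K2/[H⁺]²) = 1/(1 + 10^+1.97 + 10^+0.92) = 0.009742
DIC = [CO2*]/α₀ = 1.906×10^-5 / 0.009742 = 1.96 mmol/kg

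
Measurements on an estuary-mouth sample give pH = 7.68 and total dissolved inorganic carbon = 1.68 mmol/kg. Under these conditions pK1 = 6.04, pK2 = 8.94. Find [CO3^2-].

α₂ = 1 / (1 + [H⁺]/K2 + [H⁺]²/(K1K2)) = 1 / (1 + 10^+1.26 + 10^-0.38)
   = 1 / (1 + 18.197 + 0.41687) = 1/19.614 = 0.05098
[CO3²⁻] = α₂ × DIC = 0.05098 × 1.68 = 0.0857 mmol/kg

[CO3²⁻] = 0.0857 mmol/kg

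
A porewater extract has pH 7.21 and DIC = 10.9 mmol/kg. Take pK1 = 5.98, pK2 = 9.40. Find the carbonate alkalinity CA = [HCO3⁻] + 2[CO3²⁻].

CA = [HCO3⁻] + 2[CO3²⁻] = (α₁ + 2α₂)·DIC
At pH 7.21: [H⁺]/K1 = 10^-1.23 = 0.058884, K2/[H⁺] = 10^-2.19 = 0.0064565
α₁ = 1/(1 + 0.058884 + 0.0064565) = 1/1.0653 = 0.9387; α₂ = α₁·K2/[H⁺] = 0.006061
α₁ + 2α₂ = 0.9508
CA = 0.9508 × 10.9 = 10.4 mmol/kg

CA = 10.4 mmol/kg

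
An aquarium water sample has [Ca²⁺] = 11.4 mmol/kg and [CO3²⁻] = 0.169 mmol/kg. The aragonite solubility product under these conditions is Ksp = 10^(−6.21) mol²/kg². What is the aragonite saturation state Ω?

Ksp = 10^(−6.21) = 6.166×10^-7
Ω = [Ca²⁺][CO3²⁻]/Ksp = (11.4×10^-3)(0.169×10^-3) / 6.166×10^-7 = 3.12

Ω = 3.12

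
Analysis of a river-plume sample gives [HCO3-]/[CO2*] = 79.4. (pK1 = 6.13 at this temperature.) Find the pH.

pH = 8.03

From K1 = [H⁺][HCO3-]/[CO2*]:  pH = pK1 + log₁₀([HCO3-]/[CO2*])
log₁₀(79.4) = +1.900
pH = 6.13 + (+1.900) = 8.03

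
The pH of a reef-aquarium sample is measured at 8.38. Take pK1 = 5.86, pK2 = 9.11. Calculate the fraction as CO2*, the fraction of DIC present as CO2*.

α₀ = 1 / (1 + K1/[H⁺] + K1K2/[H⁺]²) = 1 / (1 + 10^+2.52 + 10^+1.79)
   = 1 / (1 + 331.13 + 61.660) = 1/393.79 = 0.002539

α₀ = 0.00254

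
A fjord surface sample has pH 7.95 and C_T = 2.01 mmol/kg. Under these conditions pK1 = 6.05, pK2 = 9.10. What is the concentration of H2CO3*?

α₀ = 1 / (1 + K1/[H⁺] + K1K2/[H⁺]²) = 1 / (1 + 10^+1.90 + 10^+0.75)
   = 1 / (1 + 79.433 + 5.6234) = 1/86.056 = 0.01162
[CO2*] = α₀ × DIC = 0.01162 × 2.01 = 0.0234 mmol/kg

[CO2*] = 0.0234 mmol/kg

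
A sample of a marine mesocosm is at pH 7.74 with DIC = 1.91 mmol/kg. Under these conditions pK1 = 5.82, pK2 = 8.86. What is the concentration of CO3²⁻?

[CO3²⁻] = 0.133 mmol/kg

α₂ = 1 / (1 + [H⁺]/K2 + [H⁺]²/(K1K2)) = 1 / (1 + 10^+1.12 + 10^-0.80)
   = 1 / (1 + 13.183 + 0.15849) = 1/14.341 = 0.06973
[CO3²⁻] = α₂ × DIC = 0.06973 × 1.91 = 0.133 mmol/kg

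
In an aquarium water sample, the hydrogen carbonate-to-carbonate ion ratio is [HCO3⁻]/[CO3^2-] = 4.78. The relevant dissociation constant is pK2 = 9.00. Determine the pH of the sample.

pH = 8.32

From K2 = [H⁺][CO3^2-]/[HCO3⁻]:  pH = pK2 − log₁₀([HCO3⁻]/[CO3^2-])
log₁₀(4.78) = +0.679
pH = 9.00 − (+0.679) = 8.32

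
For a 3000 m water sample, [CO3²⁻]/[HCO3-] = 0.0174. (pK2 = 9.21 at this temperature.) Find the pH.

pH = 7.45

From K2 = [H⁺][CO3²⁻]/[HCO3-]:  pH = pK2 + log₁₀([CO3²⁻]/[HCO3-])
log₁₀(0.0174) = -1.759
pH = 9.21 + (-1.759) = 7.45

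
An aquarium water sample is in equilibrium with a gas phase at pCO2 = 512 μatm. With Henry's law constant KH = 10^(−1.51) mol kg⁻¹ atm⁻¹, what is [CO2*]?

KH = 10^(−1.51) = 3.090×10^-2 mol kg⁻¹ atm⁻¹
[CO2*] = KH · pCO2 = 3.090×10^-2 × 512×10^-6 atm = 1.58×10^-5 mol/kg

[CO2*] = 15.8 μmol/kg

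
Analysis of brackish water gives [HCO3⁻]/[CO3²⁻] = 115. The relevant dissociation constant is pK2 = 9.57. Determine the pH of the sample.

pH = 7.51

From K2 = [H⁺][CO3²⁻]/[HCO3⁻]:  pH = pK2 − log₁₀([HCO3⁻]/[CO3²⁻])
log₁₀(115) = +2.061
pH = 9.57 − (+2.061) = 7.51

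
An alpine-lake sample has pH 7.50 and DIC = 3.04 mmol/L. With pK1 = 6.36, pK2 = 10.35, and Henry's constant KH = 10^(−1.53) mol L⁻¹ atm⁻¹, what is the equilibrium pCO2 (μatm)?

α₀ = 1 / (1 + K1/[H⁺] + K1K2/[H⁺]²) = 1 / (1 + 10^+1.14 + 10^-1.71)
   = 1 / (1 + 13.804 + 0.019498) = 1/14.823 = 0.06746
[CO2*] = α₀ × DIC = 0.06746 × 3.04 = 0.2051 mmol/L
pCO2 = [CO2*]/KH = 2.051×10^-4 / 2.951×10^-2 = 6950 μatm

pCO2 = 6950 μatm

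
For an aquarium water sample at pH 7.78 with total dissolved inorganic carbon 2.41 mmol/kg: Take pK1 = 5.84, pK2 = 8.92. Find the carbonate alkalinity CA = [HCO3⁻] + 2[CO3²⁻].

CA = 2.55 mmol/kg

CA = [HCO3⁻] + 2[CO3²⁻] = (α₁ + 2α₂)·DIC
At pH 7.78: [H⁺]/K1 = 10^-1.94 = 0.011482, K2/[H⁺] = 10^-1.14 = 0.072444
α₁ = 1/(1 + 0.011482 + 0.072444) = 1/1.0839 = 0.9226; α₂ = α₁·K2/[H⁺] = 0.06683
α₁ + 2α₂ = 1.0562
CA = 1.0562 × 2.41 = 2.55 mmol/kg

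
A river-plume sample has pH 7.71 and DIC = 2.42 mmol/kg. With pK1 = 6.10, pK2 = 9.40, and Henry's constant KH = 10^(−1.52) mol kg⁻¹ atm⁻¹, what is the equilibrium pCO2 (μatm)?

pCO2 = 1880 μatm

α₀ = 1 / (1 + K1/[H⁺] + K1K2/[H⁺]²) = 1 / (1 + 10^+1.61 + 10^-0.08)
   = 1 / (1 + 40.738 + 0.83176) = 1/42.570 = 0.02349
[CO2*] = α₀ × DIC = 0.02349 × 2.42 = 0.05685 mmol/kg
pCO2 = [CO2*]/KH = 5.685×10^-5 / 3.020×10^-2 = 1880 μatm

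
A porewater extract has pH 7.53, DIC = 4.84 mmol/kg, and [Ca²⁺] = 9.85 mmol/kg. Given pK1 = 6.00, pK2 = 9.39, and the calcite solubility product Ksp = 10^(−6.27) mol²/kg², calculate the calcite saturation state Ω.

Ω = 1.17

α₂ = 1 / (1 + [H⁺]/K2 + [H⁺]²/(K1K2)) = 1 / (1 + 10^+1.86 + 10^+0.33)
   = 1 / (1 + 72.444 + 2.1380) = 1/75.582 = 0.01323
[CO3²⁻] = α₂ × DIC = 0.01323 × 4.84 = 0.06404 mmol/kg
Ksp = 10^(−6.27) = 5.370×10^-7
Ω = [Ca²⁺][CO3²⁻]/Ksp = (9.85×10^-3)(6.404×10^-5) / 5.370×10^-7 = 1.17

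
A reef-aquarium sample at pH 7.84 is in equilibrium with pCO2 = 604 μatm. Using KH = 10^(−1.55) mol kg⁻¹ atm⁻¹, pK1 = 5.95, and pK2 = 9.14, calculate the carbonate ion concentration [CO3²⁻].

[CO3²⁻] = 0.0662 mmol/kg

[CO2*] = KH · pCO2 = 10^(−1.55) × 604×10^-6 = 1.702×10^-5 mol/kg
α₀ = 1/(1 + K1/[H⁺] + K1K2/[H⁺]²) = 1/(1 + 10^+1.89 + 10^+0.59) = 0.01212
DIC = [CO2*]/α₀ = 1.702×10^-5 / 0.01212 = 1.405 mmol/kg
[CO3²⁻] = α₂·DIC; α₂ = 0.04715, so [CO3²⁻] = 0.04715 × 1.405 = 0.0662 mmol/kg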